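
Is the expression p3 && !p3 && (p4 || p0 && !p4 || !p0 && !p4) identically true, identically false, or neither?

p3 && !p3 && (p4 || p0 && !p4 || !p0 && !p4)
= p3 && !p3 && (p4 || !p4)   (distribution)
= p3 && !p3   (complement / identity)
= false   (complement)

identically false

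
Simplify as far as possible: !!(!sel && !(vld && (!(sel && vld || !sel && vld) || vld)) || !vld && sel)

!vld

!!(!sel && !(vld && (!(sel && vld || !sel && vld) || vld)) || !vld && sel)
= !!(!sel && !(vld && (!vld || vld)) || !vld && sel)
= !!(!sel && !vld || !vld && sel)
= !sel && !vld || !vld && sel
= !vld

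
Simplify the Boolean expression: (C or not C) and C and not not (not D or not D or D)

C

(C or not C) and C and not not (not D or not D or D)
= (C or not C) and C and (not D or not D or D)
= (C or not C) and C and (not D or D)
= C and (not D or D)
= C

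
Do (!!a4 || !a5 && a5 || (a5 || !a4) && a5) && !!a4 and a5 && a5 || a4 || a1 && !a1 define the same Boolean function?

No

E1: (!!a4 || !a5 && a5 || (a5 || !a4) && a5) && !!a4
    = (!!a4 || (a5 || !a4) && a5) && !!a4   [complement / identity]
    = (!!a4 || a5) && !!a4   [absorption]
    = !!a4   [absorption]
    = a4   [double negation]
E2: a5 && a5 || a4 || a1 && !a1
    = a5 || a4 || a1 && !a1   [idempotence]
    = a5 || a4   [complement / identity]
These differ: at a1=0, a4=0, a5=1, E1 = 0 but E2 = 1.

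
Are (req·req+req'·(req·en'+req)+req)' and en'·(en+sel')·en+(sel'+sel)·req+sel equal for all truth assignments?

No

E1: (req·req+req'·(req·en'+req)+req)'
    = (req·req+req'·req+req)'
    = (req+req)'
    = req'
E2: en'·(en+sel')·en+(sel'+sel)·req+sel
    = en'·(en+sel')·en+req+sel
    = en'·en+req+sel
    = req+sel
These differ: at en=0, req=1, sel=1, E1 = 0 but E2 = 1.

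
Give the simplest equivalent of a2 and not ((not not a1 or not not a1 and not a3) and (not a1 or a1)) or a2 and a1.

a2 and not ((not not a1 or not not a1 and not a3) and (not a1 or a1)) or a2 and a1
= a2 and not (not not a1 or not not a1 and not a3) or a2 and a1
= a2 and not not not a1 or a2 and a1
= a2 and not a1 or a2 and a1
= a2

a2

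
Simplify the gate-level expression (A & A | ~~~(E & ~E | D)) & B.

(A | ~D) & B

(A & A | ~~~(E & ~E | D)) & B
= (A & A | ~(E & ~E | D)) & B   [double negation]
= (A | ~(E & ~E | D)) & B   [idempotence]
= (A | ~D) & B   [complement / identity]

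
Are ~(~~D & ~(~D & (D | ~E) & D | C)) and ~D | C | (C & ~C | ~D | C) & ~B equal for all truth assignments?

E1: ~(~~D & ~(~D & (D | ~E) & D | C))
    = ~(~~D & ~(~D & D | C))   — absorption
    = ~D | ~D & D | C   — De Morgan
    = ~D | C   — complement / identity
E2: ~D | C | (C & ~C | ~D | C) & ~B
    = ~D | C | (~D | C) & ~B   — complement / identity
    = ~D | C   — absorption
Both reduce to ~D | C, so they are equivalent.

Yes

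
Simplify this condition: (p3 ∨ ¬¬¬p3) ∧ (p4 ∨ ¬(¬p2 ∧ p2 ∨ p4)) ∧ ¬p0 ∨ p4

(p3 ∨ ¬¬¬p3) ∧ (p4 ∨ ¬(¬p2 ∧ p2 ∨ p4)) ∧ ¬p0 ∨ p4
= (p3 ∨ ¬¬¬p3) ∧ (p4 ∨ ¬p4) ∧ ¬p0 ∨ p4   (complement / identity)
= (p3 ∨ ¬p3) ∧ (p4 ∨ ¬p4) ∧ ¬p0 ∨ p4   (double negation)
= (p3 ∨ ¬p3) ∧ ¬p0 ∨ p4   (complement / identity)
= ¬p0 ∨ p4   (complement / identity)

¬p0 ∨ p4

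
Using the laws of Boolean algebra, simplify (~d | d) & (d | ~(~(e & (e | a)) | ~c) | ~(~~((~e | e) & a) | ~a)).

(~d | d) & (d | ~(~(e & (e | a)) | ~c) | ~(~~((~e | e) & a) | ~a))
= (~d | d) & (d | ~(~(e & (e | a)) | ~c) | ~((~e | e) & a) & a)   — De Morgan
= (~d | d) & (d | ~(~e | ~c) | ~((~e | e) & a) & a)   — absorption
= (~d | d) & (d | ~(~e | ~c) | ~a & a)   — complement / identity
= (~d | d) & (d | ~(~e | ~c))   — complement / identity
= d | ~(~e | ~c)   — complement / identity
= d | e & c   — De Morgan

d | e & c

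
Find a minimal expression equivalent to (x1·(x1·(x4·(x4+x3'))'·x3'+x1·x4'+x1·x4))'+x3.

(x1·(x1·(x4·(x4+x3'))'·x3'+x1·x4'+x1·x4))'+x3
= (x1·(x1·x4'·x3'+x1·x4'+x1·x4))'+x3   — absorption
= (x1·(x1·x4'+x1·x4))'+x3   — absorption
= (x1·x1)'+x3   — distribution
= x1'+x3   — idempotence

x1'+x3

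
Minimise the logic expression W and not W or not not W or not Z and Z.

W and not W or not not W or not Z and Z
= not not W or not Z and Z   (complement / identity)
= not not W   (complement / identity)
= W   (double negation)

W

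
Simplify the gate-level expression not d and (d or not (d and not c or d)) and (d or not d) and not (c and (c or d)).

not d and not c

not d and (d or not (d and not c or d)) and (d or not d) and not (c and (c or d))
= not d and (d or not (d and not c or d)) and (d or not d) and not c
= not d and (d or not d) and (d or not d) and not c
= not d and (d or not d) and not c
= not d and not c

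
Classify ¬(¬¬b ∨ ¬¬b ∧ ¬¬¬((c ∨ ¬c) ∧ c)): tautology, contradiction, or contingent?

contingent

¬(¬¬b ∨ ¬¬b ∧ ¬¬¬((c ∨ ¬c) ∧ c))
= ¬(¬¬b ∨ ¬¬b ∧ ¬¬¬c)
= ¬(¬¬b ∨ ¬¬b ∧ ¬c)
= ¬¬¬b
= ¬b
This depends on b, so it is not a constant.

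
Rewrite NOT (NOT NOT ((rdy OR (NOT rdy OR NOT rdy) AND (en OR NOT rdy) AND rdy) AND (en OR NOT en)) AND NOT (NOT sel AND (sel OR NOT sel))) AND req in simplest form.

NOT (NOT NOT ((rdy OR (NOT rdy OR NOT rdy) AND (en OR NOT rdy) AND rdy) AND (en OR NOT en)) AND NOT (NOT sel AND (sel OR NOT sel))) AND req
= NOT (NOT NOT ((rdy OR (NOT rdy OR NOT rdy AND en) AND rdy) AND (en OR NOT en)) AND NOT (NOT sel AND (sel OR NOT sel))) AND req   — distribution
= NOT (NOT NOT ((rdy OR NOT rdy AND rdy) AND (en OR NOT en)) AND NOT (NOT sel AND (sel OR NOT sel))) AND req   — absorption
= NOT (NOT NOT (rdy AND (en OR NOT en)) AND NOT (NOT sel AND (sel OR NOT sel))) AND req   — complement / identity
= NOT (NOT NOT (rdy AND (en OR NOT en)) AND NOT NOT sel) AND req   — complement / identity
= (NOT (rdy AND (en OR NOT en)) OR NOT sel) AND req   — De Morgan
= (NOT rdy OR NOT sel) AND req   — complement / identity

(NOT rdy OR NOT sel) AND req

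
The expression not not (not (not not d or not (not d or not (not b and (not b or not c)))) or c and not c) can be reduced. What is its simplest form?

not d

not not (not (not not d or not (not d or not (not b and (not b or not c)))) or c and not c)
= not not (not d and (not d or not (not b and (not b or not c))) or c and not c)   — De Morgan
= not not (not d and (not d or not (not b and (not b or not c))))   — complement / identity
= not not (not d and (not d or not not b))   — absorption
= not d and (not d or not not b)   — double negation
= not d and (not d or b)   — double negation
= not d   — absorption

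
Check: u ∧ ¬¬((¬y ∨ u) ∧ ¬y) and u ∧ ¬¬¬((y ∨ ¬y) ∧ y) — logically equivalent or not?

Yes

E1: u ∧ ¬¬((¬y ∨ u) ∧ ¬y)
    = u ∧ ¬¬¬y
    = u ∧ ¬y
E2: u ∧ ¬¬¬((y ∨ ¬y) ∧ y)
    = u ∧ ¬¬¬y
    = u ∧ ¬y
Both reduce to u ∧ ¬y, so they are equivalent.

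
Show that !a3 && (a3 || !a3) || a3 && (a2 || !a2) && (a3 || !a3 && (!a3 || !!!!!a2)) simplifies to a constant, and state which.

!a3 && (a3 || !a3) || a3 && (a2 || !a2) && (a3 || !a3 && (!a3 || !!!!!a2))
= !a3 && (a3 || !a3) || a3 && (a2 || !a2) && (a3 || !a3 && (!a3 || !!!a2))
= !a3 && (a3 || !a3) || a3 && (a2 || !a2) && (a3 || !a3 && (!a3 || !a2))
= !a3 && (a3 || !a3) || a3 && (a3 || !a3 && (!a3 || !a2))
= !a3 && (a3 || !a3) || a3 && (a3 || !a3)
= a3 || !a3
= true

true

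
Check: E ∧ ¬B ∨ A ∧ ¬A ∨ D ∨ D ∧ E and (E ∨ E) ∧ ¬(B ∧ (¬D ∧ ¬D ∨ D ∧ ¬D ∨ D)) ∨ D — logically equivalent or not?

Yes

E1: E ∧ ¬B ∨ A ∧ ¬A ∨ D ∨ D ∧ E
    = E ∧ ¬B ∨ D ∨ D ∧ E
    = E ∧ ¬B ∨ D
E2: (E ∨ E) ∧ ¬(B ∧ (¬D ∧ ¬D ∨ D ∧ ¬D ∨ D)) ∨ D
    = (E ∨ E) ∧ ¬(B ∧ (¬D ∨ D)) ∨ D
    = (E ∨ E) ∧ ¬B ∨ D
    = E ∧ ¬B ∨ D
Both reduce to E ∧ ¬B ∨ D, so they are equivalent.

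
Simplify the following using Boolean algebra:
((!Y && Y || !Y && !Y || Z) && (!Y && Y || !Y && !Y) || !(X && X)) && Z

(!Y || !X) && Z

((!Y && Y || !Y && !Y || Z) && (!Y && Y || !Y && !Y) || !(X && X)) && Z
= (!Y && Y || !Y && !Y || !(X && X)) && Z
= (!Y && Y || !Y && !Y || !X) && Z
= (!Y || !X) && Z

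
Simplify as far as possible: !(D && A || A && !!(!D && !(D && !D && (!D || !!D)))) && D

!(D && A || A && !!(!D && !(D && !D && (!D || !!D)))) && D
= !(D && A || A && !!(!D && !(D && !D && (!D || D)))) && D   (double negation)
= !(D && A || A && !!(!D && !(D && !D))) && D   (complement / identity)
= !(D && A || A && !(D || D && !D)) && D   (De Morgan)
= !(D && A || A && !D) && D   (complement / identity)
= !A && D   (distribution)

!A && D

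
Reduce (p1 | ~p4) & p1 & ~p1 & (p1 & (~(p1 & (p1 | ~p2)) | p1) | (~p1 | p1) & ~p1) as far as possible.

0

(p1 | ~p4) & p1 & ~p1 & (p1 & (~(p1 & (p1 | ~p2)) | p1) | (~p1 | p1) & ~p1)
= (p1 | ~p4) & p1 & ~p1 & (p1 & (~p1 | p1) | (~p1 | p1) & ~p1)   [absorption]
= (p1 | ~p4) & p1 & ~p1 & (~p1 | p1)   [distribution]
= (p1 | ~p4) & p1 & ~p1   [complement / identity]
= p1 & ~p1   [absorption]
= 0   [complement]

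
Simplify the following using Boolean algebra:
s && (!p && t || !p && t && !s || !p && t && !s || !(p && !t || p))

s && (!p && t || !p && t && !s || !p && t && !s || !(p && !t || p))
= s && (!p && t || !p && t && !s || !(p && !t || p))   (idempotence)
= s && (!p && t || !(p && !t || p))   (absorption)
= s && (!p && t || !p)   (absorption)
= s && !p   (absorption)

s && !p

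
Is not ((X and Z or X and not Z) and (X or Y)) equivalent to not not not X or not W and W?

Yes

E1: not ((X and Z or X and not Z) and (X or Y))
    = not (X and (X or Y))   (distribution)
    = not X   (absorption)
E2: not not not X or not W and W
    = not not not X   (complement / identity)
    = not X   (double negation)
Both reduce to not X, so they are equivalent.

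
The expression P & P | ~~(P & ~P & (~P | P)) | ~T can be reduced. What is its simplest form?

P | ~T

P & P | ~~(P & ~P & (~P | P)) | ~T
= P & P | ~~(P & ~P) | ~T   — complement / identity
= P & P | P & ~P | ~T   — double negation
= P | ~T   — distribution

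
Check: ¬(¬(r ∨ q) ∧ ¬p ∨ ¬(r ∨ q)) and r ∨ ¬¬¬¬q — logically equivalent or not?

E1: ¬(¬(r ∨ q) ∧ ¬p ∨ ¬(r ∨ q))
    = ¬¬(r ∨ q)   — absorption
    = r ∨ q   — double negation
E2: r ∨ ¬¬¬¬q
    = r ∨ ¬¬q   — double negation
    = r ∨ q   — double negation
Both reduce to r ∨ q, so they are equivalent.

Yes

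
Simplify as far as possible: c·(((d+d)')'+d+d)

c·d

c·(((d+d)')'+d+d)
= c·(d+d+d+d)
= c·(d+d)
= c·d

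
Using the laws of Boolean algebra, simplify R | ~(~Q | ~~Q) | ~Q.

R | ~Q

R | ~(~Q | ~~Q) | ~Q
= R | Q & ~Q | ~Q   [De Morgan]
= R | ~Q   [complement / identity]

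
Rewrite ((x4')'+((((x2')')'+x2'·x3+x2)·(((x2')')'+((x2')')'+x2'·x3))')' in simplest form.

((x4')'+((((x2')')'+x2'·x3+x2)·(((x2')')'+((x2')')'+x2'·x3))')'
= ((x4')'+(((x2')')'+x2'·x3+x2·((x2')')')')'   [distribution]
= ((x4')'+(x2'+x2'·x3+x2·((x2')')')')'   [double negation]
= x4'·(x2'+x2'·x3+x2·((x2')')')   [De Morgan]
= x4'·(x2'+x2'·x3+x2·x2')   [double negation]
= x4'·(x2'+x2'·x3)   [complement / identity]
= x4'·x2'   [absorption]

x4'·x2'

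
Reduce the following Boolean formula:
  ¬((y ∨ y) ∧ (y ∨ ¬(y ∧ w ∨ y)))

¬y

¬((y ∨ y) ∧ (y ∨ ¬(y ∧ w ∨ y)))
= ¬(y ∨ y ∧ ¬(y ∧ w ∨ y))   [distribution]
= ¬(y ∨ y ∧ ¬y)   [absorption]
= ¬y   [complement / identity]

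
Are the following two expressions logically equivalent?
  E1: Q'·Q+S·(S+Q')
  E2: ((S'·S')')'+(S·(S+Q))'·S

E1: Q'·Q+S·(S+Q')
    = S·(S+Q')   — complement / identity
    = S   — absorption
E2: ((S'·S')')'+(S·(S+Q))'·S
    = S'·S'+(S·(S+Q))'·S   — double negation
    = S'·S'+S'·S   — absorption
    = S'   — distribution
These differ: at Q=0, S=1, E1 = 1 but E2 = 0.

No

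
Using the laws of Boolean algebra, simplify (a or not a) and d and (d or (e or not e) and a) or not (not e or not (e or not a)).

d or e

(a or not a) and d and (d or (e or not e) and a) or not (not e or not (e or not a))
= (a or not a) and d and (d or (e or not e) and a) or e and (e or not a)   (De Morgan)
= d and (d or (e or not e) and a) or e and (e or not a)   (complement / identity)
= d and (d or a) or e and (e or not a)   (complement / identity)
= d or e and (e or not a)   (absorption)
= d or e   (absorption)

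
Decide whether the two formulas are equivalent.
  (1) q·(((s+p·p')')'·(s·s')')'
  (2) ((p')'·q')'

No

E1: q·(((s+p·p')')'·(s·s')')'
    = q·((s')'·(s·s')')'   [complement / identity]
    = q·(s'+s·s')   [De Morgan]
    = q·s'   [complement / identity]
E2: ((p')'·q')'
    = p'+q   [De Morgan]
These differ: at p=0, q=0, s=1, E1 = 0 but E2 = 1.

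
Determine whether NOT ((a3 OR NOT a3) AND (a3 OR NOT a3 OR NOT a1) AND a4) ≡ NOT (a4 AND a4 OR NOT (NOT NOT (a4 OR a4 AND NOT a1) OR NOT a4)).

E1: NOT ((a3 OR NOT a3) AND (a3 OR NOT a3 OR NOT a1) AND a4)
    = NOT ((a3 OR NOT a3) AND a4)
    = NOT a4
E2: NOT (a4 AND a4 OR NOT (NOT NOT (a4 OR a4 AND NOT a1) OR NOT a4))
    = NOT (a4 AND a4 OR NOT (NOT NOT a4 OR NOT a4))
    = NOT (a4 AND a4 OR NOT a4 AND a4)
    = NOT a4
Both reduce to NOT a4, so they are equivalent.

Yes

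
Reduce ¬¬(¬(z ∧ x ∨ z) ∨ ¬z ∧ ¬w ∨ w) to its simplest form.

¬z ∨ w

¬¬(¬(z ∧ x ∨ z) ∨ ¬z ∧ ¬w ∨ w)
= ¬¬(¬z ∨ ¬z ∧ ¬w ∨ w)   — absorption
= ¬z ∨ ¬z ∧ ¬w ∨ w   — double negation
= ¬z ∨ w   — absorption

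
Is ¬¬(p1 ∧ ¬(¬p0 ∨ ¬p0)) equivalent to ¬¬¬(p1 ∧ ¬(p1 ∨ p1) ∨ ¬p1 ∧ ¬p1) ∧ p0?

Yes

E1: ¬¬(p1 ∧ ¬(¬p0 ∨ ¬p0))
    = ¬¬(p1 ∧ p0 ∧ p0)   — De Morgan
    = p1 ∧ p0 ∧ p0   — double negation
    = p1 ∧ p0   — idempotence
E2: ¬¬¬(p1 ∧ ¬(p1 ∨ p1) ∨ ¬p1 ∧ ¬p1) ∧ p0
    = ¬(p1 ∧ ¬(p1 ∨ p1) ∨ ¬p1 ∧ ¬p1) ∧ p0   — double negation
    = ¬(p1 ∧ ¬p1 ∨ ¬p1 ∧ ¬p1) ∧ p0   — idempotence
    = ¬¬p1 ∧ p0   — distribution
    = p1 ∧ p0   — double negation
Both reduce to p1 ∧ p0, so they are equivalent.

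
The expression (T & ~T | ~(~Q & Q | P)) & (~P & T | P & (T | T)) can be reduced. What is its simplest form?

~P & T

(T & ~T | ~(~Q & Q | P)) & (~P & T | P & (T | T))
= ~(~Q & Q | P) & (~P & T | P & (T | T))
= ~P & (~P & T | P & (T | T))
= ~P & (~P & T | P & T)
= ~P & T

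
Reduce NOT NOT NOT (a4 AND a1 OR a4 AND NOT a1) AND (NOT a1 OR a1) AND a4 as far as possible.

FALSE

NOT NOT NOT (a4 AND a1 OR a4 AND NOT a1) AND (NOT a1 OR a1) AND a4
= NOT NOT NOT (a4 AND a1 OR a4 AND NOT a1) AND a4   — complement / identity
= NOT (a4 AND a1 OR a4 AND NOT a1) AND a4   — double negation
= NOT a4 AND a4   — distribution
= FALSE   — complement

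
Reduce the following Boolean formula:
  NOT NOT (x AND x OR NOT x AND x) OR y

x OR y

NOT NOT (x AND x OR NOT x AND x) OR y
= x AND x OR NOT x AND x OR y   [double negation]
= x OR y   [distribution]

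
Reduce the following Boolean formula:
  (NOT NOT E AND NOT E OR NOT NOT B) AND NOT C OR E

(NOT NOT E AND NOT E OR NOT NOT B) AND NOT C OR E
= (E AND NOT E OR NOT NOT B) AND NOT C OR E
= NOT NOT B AND NOT C OR E
= B AND NOT C OR E

B AND NOT C OR E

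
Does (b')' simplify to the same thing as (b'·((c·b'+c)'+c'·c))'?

E1: (b')'
    = b   — double negation
E2: (b'·((c·b'+c)'+c'·c))'
    = (b'·(c·b'+c)')'   — complement / identity
    = (b'·c')'   — absorption
    = b+c   — De Morgan
These differ: at b=0, c=1, E1 = 0 but E2 = 1.

No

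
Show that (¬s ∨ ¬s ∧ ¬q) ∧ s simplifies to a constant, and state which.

False

(¬s ∨ ¬s ∧ ¬q) ∧ s
= ¬s ∧ s   [absorption]
= False   [complement]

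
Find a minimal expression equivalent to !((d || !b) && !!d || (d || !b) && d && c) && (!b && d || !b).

!((d || !b) && !!d || (d || !b) && d && c) && (!b && d || !b)
= !((d || !b) && d || (d || !b) && d && c) && (!b && d || !b)   [double negation]
= !((d || !b) && d) && (!b && d || !b)   [absorption]
= !d && (!b && d || !b)   [absorption]
= !d && !b   [absorption]

!d && !b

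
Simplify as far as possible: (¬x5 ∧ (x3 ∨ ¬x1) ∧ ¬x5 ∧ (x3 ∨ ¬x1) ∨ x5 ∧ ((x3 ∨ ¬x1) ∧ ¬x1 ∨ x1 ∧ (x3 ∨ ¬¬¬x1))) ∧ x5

(¬x5 ∧ (x3 ∨ ¬x1) ∧ ¬x5 ∧ (x3 ∨ ¬x1) ∨ x5 ∧ ((x3 ∨ ¬x1) ∧ ¬x1 ∨ x1 ∧ (x3 ∨ ¬¬¬x1))) ∧ x5
= (¬x5 ∧ (x3 ∨ ¬x1) ∧ ¬x5 ∧ (x3 ∨ ¬x1) ∨ x5 ∧ ((x3 ∨ ¬x1) ∧ ¬x1 ∨ x1 ∧ (x3 ∨ ¬x1))) ∧ x5   [double negation]
= (¬x5 ∧ (x3 ∨ ¬x1) ∧ ¬x5 ∧ (x3 ∨ ¬x1) ∨ x5 ∧ (x3 ∨ ¬x1)) ∧ x5   [distribution]
= (¬x5 ∧ (x3 ∨ ¬x1) ∨ x5 ∧ (x3 ∨ ¬x1)) ∧ x5   [idempotence]
= (x3 ∨ ¬x1) ∧ x5   [distribution]

(x3 ∨ ¬x1) ∧ x5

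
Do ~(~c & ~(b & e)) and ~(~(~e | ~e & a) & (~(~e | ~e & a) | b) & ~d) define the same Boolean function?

No

E1: ~(~c & ~(b & e))
    = c | b & e   [De Morgan]
E2: ~(~(~e | ~e & a) & (~(~e | ~e & a) | b) & ~d)
    = ~(~(~e | ~e & a) & ~d)   [absorption]
    = ~(~~e & ~d)   [absorption]
    = ~e | d   [De Morgan]
These differ: at a=0, b=0, c=0, d=1, e=0, E1 = 0 but E2 = 1.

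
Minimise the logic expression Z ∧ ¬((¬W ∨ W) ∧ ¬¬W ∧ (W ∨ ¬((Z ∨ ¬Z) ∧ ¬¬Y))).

Z ∧ ¬W

Z ∧ ¬((¬W ∨ W) ∧ ¬¬W ∧ (W ∨ ¬((Z ∨ ¬Z) ∧ ¬¬Y)))
= Z ∧ ¬((¬W ∨ W) ∧ ¬¬W ∧ (W ∨ ¬((Z ∨ ¬Z) ∧ Y)))   — double negation
= Z ∧ ¬((¬W ∨ W) ∧ ¬¬W ∧ (W ∨ ¬Y))   — complement / identity
= Z ∧ ¬((¬W ∨ W) ∧ W ∧ (W ∨ ¬Y))   — double negation
= Z ∧ ¬(W ∧ (W ∨ ¬Y))   — complement / identity
= Z ∧ ¬W   — absorption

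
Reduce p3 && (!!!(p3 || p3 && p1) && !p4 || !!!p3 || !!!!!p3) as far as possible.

p3 && (!!!(p3 || p3 && p1) && !p4 || !!!p3 || !!!!!p3)
= p3 && (!!!p3 && !p4 || !!!p3 || !!!!!p3)   (absorption)
= p3 && (!!!p3 && !p4 || !!!p3 || !!!p3)   (double negation)
= p3 && (!!!p3 && !p4 || !!!p3)   (idempotence)
= p3 && !!!p3   (absorption)
= p3 && !p3   (double negation)
= false   (complement)

false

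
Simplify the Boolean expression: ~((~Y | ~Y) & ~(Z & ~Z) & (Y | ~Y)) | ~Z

~((~Y | ~Y) & ~(Z & ~Z) & (Y | ~Y)) | ~Z
= ~(~Y & ~(Z & ~Z) & (Y | ~Y)) | ~Z   (idempotence)
= ~(~Y & ~(Z & ~Z)) | ~Z   (complement / identity)
= Y | Z & ~Z | ~Z   (De Morgan)
= Y | ~Z   (complement / identity)

Y | ~Z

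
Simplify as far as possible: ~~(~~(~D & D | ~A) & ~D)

~A & ~D

~~(~~(~D & D | ~A) & ~D)
= ~~(~D & D | ~A) & ~D
= ~~~A & ~D
= ~A & ~D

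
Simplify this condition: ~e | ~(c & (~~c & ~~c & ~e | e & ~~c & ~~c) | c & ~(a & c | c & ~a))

~e | ~(c & (~~c & ~~c & ~e | e & ~~c & ~~c) | c & ~(a & c | c & ~a))
= ~e | ~(c & ~~c & ~~c | c & ~(a & c | c & ~a))
= ~e | ~(c & ~~c & ~~c | c & ~c)
= ~e | ~(c & ~~c | c & ~c)
= ~e | ~(c & c | c & ~c)
= ~e | ~c

~e | ~c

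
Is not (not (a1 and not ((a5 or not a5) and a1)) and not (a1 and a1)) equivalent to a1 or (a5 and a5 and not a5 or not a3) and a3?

E1: not (not (a1 and not ((a5 or not a5) and a1)) and not (a1 and a1))
    = a1 and not ((a5 or not a5) and a1) or a1 and a1   — De Morgan
    = a1 and not a1 or a1 and a1   — complement / identity
    = a1   — distribution
E2: a1 or (a5 and a5 and not a5 or not a3) and a3
    = a1 or (a5 and not a5 or not a3) and a3   — idempotence
    = a1 or not a3 and a3   — complement / identity
    = a1   — complement / identity
Both reduce to a1, so they are equivalent.

Yes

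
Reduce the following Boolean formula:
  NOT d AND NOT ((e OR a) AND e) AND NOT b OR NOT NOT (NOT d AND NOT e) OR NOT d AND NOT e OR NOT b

NOT d AND NOT e OR NOT b

NOT d AND NOT ((e OR a) AND e) AND NOT b OR NOT NOT (NOT d AND NOT e) OR NOT d AND NOT e OR NOT b
= NOT d AND NOT e AND NOT b OR NOT NOT (NOT d AND NOT e) OR NOT d AND NOT e OR NOT b   — absorption
= NOT d AND NOT e AND NOT b OR NOT d AND NOT e OR NOT d AND NOT e OR NOT b   — double negation
= NOT d AND NOT e AND NOT b OR NOT d AND NOT e OR NOT b   — idempotence
= NOT d AND NOT e OR NOT b   — absorption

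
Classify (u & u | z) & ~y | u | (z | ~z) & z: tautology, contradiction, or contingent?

(u & u | z) & ~y | u | (z | ~z) & z
= (u & u | z) & ~y | u | z   — complement / identity
= (u | z) & ~y | u | z   — idempotence
= u | z   — absorption
This depends on u, z, so it is not a constant.

contingent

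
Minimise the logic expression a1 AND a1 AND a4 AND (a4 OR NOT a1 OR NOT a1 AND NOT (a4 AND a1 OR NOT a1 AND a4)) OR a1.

a1 AND a1 AND a4 AND (a4 OR NOT a1 OR NOT a1 AND NOT (a4 AND a1 OR NOT a1 AND a4)) OR a1
= a1 AND a1 AND a4 AND (a4 OR NOT a1 OR NOT a1 AND NOT a4) OR a1
= a1 AND a1 AND a4 AND (a4 OR NOT a1) OR a1
= a1 AND a1 AND a4 OR a1
= a1 AND a4 OR a1
= a1

a1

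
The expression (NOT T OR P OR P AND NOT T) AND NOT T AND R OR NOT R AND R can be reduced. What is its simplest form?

NOT T AND R

(NOT T OR P OR P AND NOT T) AND NOT T AND R OR NOT R AND R
= (NOT T OR P) AND NOT T AND R OR NOT R AND R   [absorption]
= NOT T AND R OR NOT R AND R   [absorption]
= NOT T AND R   [complement / identity]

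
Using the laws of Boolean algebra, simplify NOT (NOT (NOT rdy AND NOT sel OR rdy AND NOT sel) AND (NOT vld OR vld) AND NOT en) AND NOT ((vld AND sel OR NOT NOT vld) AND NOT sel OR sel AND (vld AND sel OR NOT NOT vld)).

NOT (NOT (NOT rdy AND NOT sel OR rdy AND NOT sel) AND (NOT vld OR vld) AND NOT en) AND NOT ((vld AND sel OR NOT NOT vld) AND NOT sel OR sel AND (vld AND sel OR NOT NOT vld))
= NOT (NOT (NOT rdy AND NOT sel OR rdy AND NOT sel) AND (NOT vld OR vld) AND NOT en) AND NOT (vld AND sel OR NOT NOT vld)   [distribution]
= NOT (NOT (NOT rdy AND NOT sel OR rdy AND NOT sel) AND (NOT vld OR vld) AND NOT en) AND NOT (vld AND sel OR vld)   [double negation]
= NOT (NOT (NOT rdy AND NOT sel OR rdy AND NOT sel) AND (NOT vld OR vld) AND NOT en) AND NOT vld   [absorption]
= NOT (NOT NOT sel AND (NOT vld OR vld) AND NOT en) AND NOT vld   [distribution]
= NOT (NOT NOT sel AND NOT en) AND NOT vld   [complement / identity]
= (NOT sel OR en) AND NOT vld   [De Morgan]

(NOT sel OR en) AND NOT vld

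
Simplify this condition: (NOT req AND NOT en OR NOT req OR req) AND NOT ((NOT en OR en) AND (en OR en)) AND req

(NOT req AND NOT en OR NOT req OR req) AND NOT ((NOT en OR en) AND (en OR en)) AND req
= (NOT req OR req) AND NOT ((NOT en OR en) AND (en OR en)) AND req
= (NOT req OR req) AND NOT ((NOT en OR en) AND en) AND req
= (NOT req OR req) AND NOT en AND req
= NOT en AND req

NOT en AND req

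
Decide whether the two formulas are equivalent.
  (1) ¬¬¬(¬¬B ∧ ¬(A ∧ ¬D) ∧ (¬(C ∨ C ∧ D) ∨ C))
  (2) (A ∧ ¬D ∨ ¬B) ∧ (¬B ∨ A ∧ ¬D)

Yes

E1: ¬¬¬(¬¬B ∧ ¬(A ∧ ¬D) ∧ (¬(C ∨ C ∧ D) ∨ C))
    = ¬¬¬(¬¬B ∧ ¬(A ∧ ¬D) ∧ (¬C ∨ C))   [absorption]
    = ¬¬¬(¬¬B ∧ ¬(A ∧ ¬D))   [complement / identity]
    = ¬(¬¬B ∧ ¬(A ∧ ¬D))   [double negation]
    = ¬B ∨ A ∧ ¬D   [De Morgan]
E2: (A ∧ ¬D ∨ ¬B) ∧ (¬B ∨ A ∧ ¬D)
    = ¬B ∧ ¬B ∨ A ∧ ¬D   [distribution]
    = ¬B ∨ A ∧ ¬D   [idempotence]
Both reduce to ¬B ∨ A ∧ ¬D, so they are equivalent.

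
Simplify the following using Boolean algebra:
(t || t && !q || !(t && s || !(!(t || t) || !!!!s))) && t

t

(t || t && !q || !(t && s || !(!(t || t) || !!!!s))) && t
= (t || t && !q || !(t && s || !(!t || !!!!s))) && t   — idempotence
= (t || t && !q || !(t && s || t && !!!s)) && t   — De Morgan
= (t || t && !q || !(t && s || t && !s)) && t   — double negation
= (t || t && !q || !t) && t   — distribution
= (t || !t) && t   — absorption
= t   — complement / identity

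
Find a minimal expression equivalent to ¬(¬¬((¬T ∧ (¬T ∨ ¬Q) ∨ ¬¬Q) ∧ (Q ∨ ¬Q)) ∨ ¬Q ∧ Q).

T ∧ ¬Q

¬(¬¬((¬T ∧ (¬T ∨ ¬Q) ∨ ¬¬Q) ∧ (Q ∨ ¬Q)) ∨ ¬Q ∧ Q)
= ¬(¬¬(¬T ∧ (¬T ∨ ¬Q) ∨ ¬¬Q) ∨ ¬Q ∧ Q)   (complement / identity)
= ¬(¬¬(¬T ∨ ¬¬Q) ∨ ¬Q ∧ Q)   (absorption)
= ¬(¬(T ∧ ¬Q) ∨ ¬Q ∧ Q)   (De Morgan)
= ¬¬(T ∧ ¬Q)   (complement / identity)
= T ∧ ¬Q   (double negation)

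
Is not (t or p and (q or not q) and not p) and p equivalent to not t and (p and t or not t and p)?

E1: not (t or p and (q or not q) and not p) and p
    = not (t or p and not p) and p   [complement / identity]
    = not t and p   [complement / identity]
E2: not t and (p and t or not t and p)
    = not t and p   [distribution]
Both reduce to not t and p, so they are equivalent.

Yes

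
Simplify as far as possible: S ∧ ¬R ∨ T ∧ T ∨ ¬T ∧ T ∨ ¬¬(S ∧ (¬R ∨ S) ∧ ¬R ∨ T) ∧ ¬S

S ∧ ¬R ∨ T ∧ T ∨ ¬T ∧ T ∨ ¬¬(S ∧ (¬R ∨ S) ∧ ¬R ∨ T) ∧ ¬S
= S ∧ ¬R ∨ T ∧ T ∨ ¬T ∧ T ∨ ¬¬(S ∧ ¬R ∨ T) ∧ ¬S   [absorption]
= S ∧ ¬R ∨ T ∨ ¬¬(S ∧ ¬R ∨ T) ∧ ¬S   [distribution]
= S ∧ ¬R ∨ T ∨ (S ∧ ¬R ∨ T) ∧ ¬S   [double negation]
= S ∧ ¬R ∨ T   [absorption]

S ∧ ¬R ∨ T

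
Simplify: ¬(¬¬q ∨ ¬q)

False

¬(¬¬q ∨ ¬q)
= ¬q ∧ q   [De Morgan]
= False   [complement]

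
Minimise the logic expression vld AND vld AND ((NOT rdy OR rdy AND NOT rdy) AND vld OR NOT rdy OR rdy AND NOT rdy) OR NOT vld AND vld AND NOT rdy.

vld AND vld AND ((NOT rdy OR rdy AND NOT rdy) AND vld OR NOT rdy OR rdy AND NOT rdy) OR NOT vld AND vld AND NOT rdy
= vld AND vld AND (NOT rdy OR rdy AND NOT rdy) OR NOT vld AND vld AND NOT rdy   [absorption]
= vld AND vld AND NOT rdy OR NOT vld AND vld AND NOT rdy   [complement / identity]
= (vld OR NOT vld) AND vld AND NOT rdy   [distribution]
= vld AND NOT rdy   [complement / identity]

vld AND NOT rdy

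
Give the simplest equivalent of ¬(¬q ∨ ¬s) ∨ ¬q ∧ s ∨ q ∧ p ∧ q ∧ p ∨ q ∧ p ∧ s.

¬(¬q ∨ ¬s) ∨ ¬q ∧ s ∨ q ∧ p ∧ q ∧ p ∨ q ∧ p ∧ s
= ¬(¬q ∨ ¬s) ∨ ¬q ∧ s ∨ q ∧ p ∧ (q ∧ p ∨ s)   — distribution
= q ∧ s ∨ ¬q ∧ s ∨ q ∧ p ∧ (q ∧ p ∨ s)   — De Morgan
= q ∧ s ∨ ¬q ∧ s ∨ q ∧ p   — absorption
= s ∨ q ∧ p   — distribution

s ∨ q ∧ p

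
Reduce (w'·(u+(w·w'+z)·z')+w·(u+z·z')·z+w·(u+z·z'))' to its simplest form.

u'

(w'·(u+(w·w'+z)·z')+w·(u+z·z')·z+w·(u+z·z'))'
= (w'·(u+(w·w'+z)·z')+w·(u+z·z'))'   (absorption)
= (w'·(u+z·z')+w·(u+z·z'))'   (complement / identity)
= (u+z·z')'   (distribution)
= u'   (complement / identity)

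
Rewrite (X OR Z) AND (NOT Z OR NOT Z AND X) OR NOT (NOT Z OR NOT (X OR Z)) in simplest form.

(X OR Z) AND (NOT Z OR NOT Z AND X) OR NOT (NOT Z OR NOT (X OR Z))
= (X OR Z) AND (NOT Z OR NOT Z AND X) OR Z AND (X OR Z)   (De Morgan)
= (X OR Z) AND NOT Z OR Z AND (X OR Z)   (absorption)
= X OR Z   (distribution)

X OR Z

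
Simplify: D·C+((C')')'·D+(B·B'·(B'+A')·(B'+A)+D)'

D·C+((C')')'·D+(B·B'·(B'+A')·(B'+A)+D)'
= D·C+C'·D+(B·B'·(B'+A')·(B'+A)+D)'   — double negation
= D·C+C'·D+(B·B'·(B'+A)+D)'   — absorption
= D·C+C'·D+(B·B'+D)'   — absorption
= D·C+C'·D+D'   — complement / identity
= D+D'   — distribution
= 1   — complement

1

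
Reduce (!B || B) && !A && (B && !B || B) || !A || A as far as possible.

(!B || B) && !A && (B && !B || B) || !A || A
= !A && (B && !B || B) || !A || A   — complement / identity
= !A && B || !A || A   — complement / identity
= !A || A   — absorption
= true   — complement

true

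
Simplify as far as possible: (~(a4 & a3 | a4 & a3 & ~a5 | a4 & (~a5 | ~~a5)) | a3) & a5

(~a4 | a3) & a5

(~(a4 & a3 | a4 & a3 & ~a5 | a4 & (~a5 | ~~a5)) | a3) & a5
= (~(a4 & a3 | a4 & (~a5 | ~~a5)) | a3) & a5
= (~(a4 & a3 | a4 & (~a5 | a5)) | a3) & a5
= (~(a4 & a3 | a4) | a3) & a5
= (~a4 | a3) & a5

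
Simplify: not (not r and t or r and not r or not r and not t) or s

r or s

not (not r and t or r and not r or not r and not t) or s
= not (not r and t or not r and not t) or s   [complement / identity]
= not not r or s   [distribution]
= r or s   [double negation]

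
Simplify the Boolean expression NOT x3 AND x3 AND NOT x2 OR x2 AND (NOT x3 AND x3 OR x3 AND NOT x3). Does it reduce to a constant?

NOT x3 AND x3 AND NOT x2 OR x2 AND (NOT x3 AND x3 OR x3 AND NOT x3)
= NOT x3 AND x3 AND NOT x2 OR x2 AND NOT x3 AND x3   — complement / identity
= NOT x3 AND x3   — distribution
= FALSE   — complement

FALSE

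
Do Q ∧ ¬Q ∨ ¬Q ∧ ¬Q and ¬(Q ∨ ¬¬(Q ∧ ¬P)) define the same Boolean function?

Yes

E1: Q ∧ ¬Q ∨ ¬Q ∧ ¬Q
    = ¬Q
E2: ¬(Q ∨ ¬¬(Q ∧ ¬P))
    = ¬(Q ∨ Q ∧ ¬P)
    = ¬Q
Both reduce to ¬Q, so they are equivalent.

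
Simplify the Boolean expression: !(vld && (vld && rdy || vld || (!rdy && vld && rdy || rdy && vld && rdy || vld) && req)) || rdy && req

!(vld && (vld && rdy || vld || (!rdy && vld && rdy || rdy && vld && rdy || vld) && req)) || rdy && req
= !(vld && (vld && rdy || vld || (vld && rdy || vld) && req)) || rdy && req   (distribution)
= !(vld && (vld && rdy || vld)) || rdy && req   (absorption)
= !(vld && vld) || rdy && req   (absorption)
= !vld || rdy && req   (idempotence)

!vld || rdy && req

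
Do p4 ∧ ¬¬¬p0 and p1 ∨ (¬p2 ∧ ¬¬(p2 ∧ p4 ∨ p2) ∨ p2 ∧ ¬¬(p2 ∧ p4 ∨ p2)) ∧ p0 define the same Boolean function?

No

E1: p4 ∧ ¬¬¬p0
    = p4 ∧ ¬p0
E2: p1 ∨ (¬p2 ∧ ¬¬(p2 ∧ p4 ∨ p2) ∨ p2 ∧ ¬¬(p2 ∧ p4 ∨ p2)) ∧ p0
    = p1 ∨ ¬¬(p2 ∧ p4 ∨ p2) ∧ p0
    = p1 ∨ (p2 ∧ p4 ∨ p2) ∧ p0
    = p1 ∨ p2 ∧ p0
These differ: at p0=0, p1=1, p2=1, p4=0, E1 = 0 but E2 = 1.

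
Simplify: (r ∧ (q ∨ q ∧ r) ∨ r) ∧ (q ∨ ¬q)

(r ∧ (q ∨ q ∧ r) ∨ r) ∧ (q ∨ ¬q)
= r ∧ (q ∨ q ∧ r) ∨ r
= r ∧ q ∨ r
= r

r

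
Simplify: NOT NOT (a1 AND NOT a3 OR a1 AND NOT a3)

a1 AND NOT a3

NOT NOT (a1 AND NOT a3 OR a1 AND NOT a3)
= NOT NOT (a1 AND NOT a3)   [idempotence]
= a1 AND NOT a3   [double negation]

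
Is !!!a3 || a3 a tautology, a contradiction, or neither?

tautology

!!!a3 || a3
= !a3 || a3   (double negation)
= true   (complement)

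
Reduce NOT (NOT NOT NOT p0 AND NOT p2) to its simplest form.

p0 OR p2

NOT (NOT NOT NOT p0 AND NOT p2)
= NOT (NOT p0 AND NOT p2)   [double negation]
= p0 OR p2   [De Morgan]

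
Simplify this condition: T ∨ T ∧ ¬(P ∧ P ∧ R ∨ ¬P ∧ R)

T

T ∨ T ∧ ¬(P ∧ P ∧ R ∨ ¬P ∧ R)
= T ∨ T ∧ ¬(P ∧ R ∨ ¬P ∧ R)   (idempotence)
= T ∨ T ∧ ¬R   (distribution)
= T   (absorption)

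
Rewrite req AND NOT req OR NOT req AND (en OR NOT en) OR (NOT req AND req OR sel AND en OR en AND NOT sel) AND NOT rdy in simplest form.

req AND NOT req OR NOT req AND (en OR NOT en) OR (NOT req AND req OR sel AND en OR en AND NOT sel) AND NOT rdy
= req AND NOT req OR NOT req OR (NOT req AND req OR sel AND en OR en AND NOT sel) AND NOT rdy   (complement / identity)
= NOT req OR (NOT req AND req OR sel AND en OR en AND NOT sel) AND NOT rdy   (complement / identity)
= NOT req OR (sel AND en OR en AND NOT sel) AND NOT rdy   (complement / identity)
= NOT req OR en AND NOT rdy   (distribution)

NOT req OR en AND NOT rdy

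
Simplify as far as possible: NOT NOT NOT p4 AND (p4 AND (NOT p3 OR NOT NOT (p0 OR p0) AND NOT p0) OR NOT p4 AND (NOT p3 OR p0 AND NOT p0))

NOT p4 AND NOT p3

NOT NOT NOT p4 AND (p4 AND (NOT p3 OR NOT NOT (p0 OR p0) AND NOT p0) OR NOT p4 AND (NOT p3 OR p0 AND NOT p0))
= NOT NOT NOT p4 AND (p4 AND (NOT p3 OR NOT NOT p0 AND NOT p0) OR NOT p4 AND (NOT p3 OR p0 AND NOT p0))
= NOT NOT NOT p4 AND (p4 AND (NOT p3 OR p0 AND NOT p0) OR NOT p4 AND (NOT p3 OR p0 AND NOT p0))
= NOT NOT NOT p4 AND (NOT p3 OR p0 AND NOT p0)
= NOT NOT NOT p4 AND NOT p3
= NOT p4 AND NOT p3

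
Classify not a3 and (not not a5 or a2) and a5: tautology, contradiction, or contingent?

not a3 and (not not a5 or a2) and a5
= not a3 and (a5 or a2) and a5   (double negation)
= not a3 and a5   (absorption)
This depends on a3, a5, so it is not a constant.

contingent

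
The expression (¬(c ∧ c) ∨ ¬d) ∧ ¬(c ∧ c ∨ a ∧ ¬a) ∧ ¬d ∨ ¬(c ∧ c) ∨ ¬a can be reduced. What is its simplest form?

(¬(c ∧ c) ∨ ¬d) ∧ ¬(c ∧ c ∨ a ∧ ¬a) ∧ ¬d ∨ ¬(c ∧ c) ∨ ¬a
= (¬(c ∧ c) ∨ ¬d) ∧ ¬(c ∧ c) ∧ ¬d ∨ ¬(c ∧ c) ∨ ¬a   [complement / identity]
= ¬(c ∧ c) ∧ ¬d ∨ ¬(c ∧ c) ∨ ¬a   [absorption]
= ¬(c ∧ c) ∨ ¬a   [absorption]
= ¬c ∨ ¬a   [idempotence]

¬c ∨ ¬a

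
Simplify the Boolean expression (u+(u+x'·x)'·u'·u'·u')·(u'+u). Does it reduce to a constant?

1

(u+(u+x'·x)'·u'·u'·u')·(u'+u)
= (u+u'·u'·u'·u')·(u'+u)
= u+u'·u'·u'·u'
= u+u'·u'
= u+u'
= 1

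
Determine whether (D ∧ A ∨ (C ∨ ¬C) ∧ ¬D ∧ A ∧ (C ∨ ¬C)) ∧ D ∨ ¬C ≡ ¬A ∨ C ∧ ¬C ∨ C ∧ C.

E1: (D ∧ A ∨ (C ∨ ¬C) ∧ ¬D ∧ A ∧ (C ∨ ¬C)) ∧ D ∨ ¬C
    = (D ∧ A ∨ (C ∨ ¬C) ∧ ¬D ∧ A) ∧ D ∨ ¬C
    = (D ∧ A ∨ ¬D ∧ A) ∧ D ∨ ¬C
    = A ∧ D ∨ ¬C
E2: ¬A ∨ C ∧ ¬C ∨ C ∧ C
    = ¬A ∨ C
These differ: at A=0, C=1, D=0, E1 = 0 but E2 = 1.

No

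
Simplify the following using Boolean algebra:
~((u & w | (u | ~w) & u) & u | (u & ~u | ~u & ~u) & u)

~((u & w | (u | ~w) & u) & u | (u & ~u | ~u & ~u) & u)
= ~((u & w | u) & u | (u & ~u | ~u & ~u) & u)   [absorption]
= ~((u & w | u) & u | ~u & u)   [distribution]
= ~(u & u | ~u & u)   [absorption]
= ~u   [distribution]

~u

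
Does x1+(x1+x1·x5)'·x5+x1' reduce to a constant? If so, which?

yes, True

x1+(x1+x1·x5)'·x5+x1'
= x1+x1'·x5+x1'
= x1+x1'
= 1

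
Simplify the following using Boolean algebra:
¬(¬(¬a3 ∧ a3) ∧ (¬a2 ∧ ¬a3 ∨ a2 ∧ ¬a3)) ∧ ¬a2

¬(¬(¬a3 ∧ a3) ∧ (¬a2 ∧ ¬a3 ∨ a2 ∧ ¬a3)) ∧ ¬a2
= ¬(¬(¬a3 ∧ a3) ∧ ¬a3) ∧ ¬a2   [distribution]
= (¬a3 ∧ a3 ∨ a3) ∧ ¬a2   [De Morgan]
= a3 ∧ ¬a2   [complement / identity]

a3 ∧ ¬a2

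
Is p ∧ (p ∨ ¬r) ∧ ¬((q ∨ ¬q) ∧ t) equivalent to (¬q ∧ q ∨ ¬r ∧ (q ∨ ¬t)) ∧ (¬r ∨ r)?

E1: p ∧ (p ∨ ¬r) ∧ ¬((q ∨ ¬q) ∧ t)
    = p ∧ (p ∨ ¬r) ∧ ¬t   (complement / identity)
    = p ∧ ¬t   (absorption)
E2: (¬q ∧ q ∨ ¬r ∧ (q ∨ ¬t)) ∧ (¬r ∨ r)
    = ¬r ∧ (q ∨ ¬t) ∧ (¬r ∨ r)   (complement / identity)
    = ¬r ∧ (q ∨ ¬t)   (complement / identity)
These differ: at p=0, q=1, r=0, t=0, E1 = 0 but E2 = 1.

No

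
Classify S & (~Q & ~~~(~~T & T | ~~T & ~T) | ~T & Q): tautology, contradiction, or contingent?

contingent

S & (~Q & ~~~(~~T & T | ~~T & ~T) | ~T & Q)
= S & (~Q & ~~~~~T | ~T & Q)   [distribution]
= S & (~Q & ~~~T | ~T & Q)   [double negation]
= S & (~Q & ~T | ~T & Q)   [double negation]
= S & ~T   [distribution]
This depends on S, T, so it is not a constant.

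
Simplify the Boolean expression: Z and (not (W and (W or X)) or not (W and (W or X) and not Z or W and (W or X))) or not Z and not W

not W

Z and (not (W and (W or X)) or not (W and (W or X) and not Z or W and (W or X))) or not Z and not W
= Z and (not (W and (W or X)) or not (W and (W or X))) or not Z and not W
= Z and not (W and (W or X)) or not Z and not W
= Z and not W or not Z and not W
= not W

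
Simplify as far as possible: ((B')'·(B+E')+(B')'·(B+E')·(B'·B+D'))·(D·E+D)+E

B·D+E

((B')'·(B+E')+(B')'·(B+E')·(B'·B+D'))·(D·E+D)+E
= ((B')'·(B+E')+(B')'·(B+E')·D')·(D·E+D)+E   [complement / identity]
= (B')'·(B+E')·(D·E+D)+E   [absorption]
= B·(B+E')·(D·E+D)+E   [double negation]
= B·(B+E')·D+E   [absorption]
= B·D+E   [absorption]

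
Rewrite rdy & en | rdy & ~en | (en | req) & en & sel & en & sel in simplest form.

rdy | en & sel

rdy & en | rdy & ~en | (en | req) & en & sel & en & sel
= rdy & en | rdy & ~en | en & sel & en & sel
= rdy | en & sel & en & sel
= rdy | en & sel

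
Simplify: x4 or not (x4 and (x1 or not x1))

x4 or not (x4 and (x1 or not x1))
= x4 or not x4   [complement / identity]
= True   [complement]

True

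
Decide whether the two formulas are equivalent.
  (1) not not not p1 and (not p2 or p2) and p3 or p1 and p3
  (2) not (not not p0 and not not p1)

No

E1: not not not p1 and (not p2 or p2) and p3 or p1 and p3
    = not not not p1 and p3 or p1 and p3   [complement / identity]
    = not p1 and p3 or p1 and p3   [double negation]
    = p3   [distribution]
E2: not (not not p0 and not not p1)
    = not p0 or not p1   [De Morgan]
These differ: at p0=0, p1=1, p2=0, p3=0, E1 = 0 but E2 = 1.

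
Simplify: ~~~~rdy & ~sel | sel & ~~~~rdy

~~~~rdy & ~sel | sel & ~~~~rdy
= ~~~~rdy   [distribution]
= ~~rdy   [double negation]
= rdy   [double negation]

rdy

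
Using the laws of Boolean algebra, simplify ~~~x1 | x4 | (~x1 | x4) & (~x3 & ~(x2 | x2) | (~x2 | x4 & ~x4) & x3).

~x1 | x4

~~~x1 | x4 | (~x1 | x4) & (~x3 & ~(x2 | x2) | (~x2 | x4 & ~x4) & x3)
= ~~~x1 | x4 | (~x1 | x4) & (~x3 & ~(x2 | x2) | ~x2 & x3)   (complement / identity)
= ~x1 | x4 | (~x1 | x4) & (~x3 & ~(x2 | x2) | ~x2 & x3)   (double negation)
= ~x1 | x4 | (~x1 | x4) & (~x3 & ~x2 | ~x2 & x3)   (idempotence)
= ~x1 | x4 | (~x1 | x4) & ~x2   (distribution)
= ~x1 | x4   (absorption)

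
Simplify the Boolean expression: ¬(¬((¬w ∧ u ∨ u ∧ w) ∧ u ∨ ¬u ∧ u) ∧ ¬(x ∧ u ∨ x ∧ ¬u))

¬(¬((¬w ∧ u ∨ u ∧ w) ∧ u ∨ ¬u ∧ u) ∧ ¬(x ∧ u ∨ x ∧ ¬u))
= ¬(¬(u ∧ u ∨ ¬u ∧ u) ∧ ¬(x ∧ u ∨ x ∧ ¬u))   (distribution)
= u ∧ u ∨ ¬u ∧ u ∨ x ∧ u ∨ x ∧ ¬u   (De Morgan)
= u ∨ x ∧ u ∨ x ∧ ¬u   (distribution)
= u ∨ x   (distribution)

u ∨ x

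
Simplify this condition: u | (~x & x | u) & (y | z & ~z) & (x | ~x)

u | (~x & x | u) & (y | z & ~z) & (x | ~x)
= u | (~x & x | u) & y & (x | ~x)
= u | u & y & (x | ~x)
= u | u & y
= u

u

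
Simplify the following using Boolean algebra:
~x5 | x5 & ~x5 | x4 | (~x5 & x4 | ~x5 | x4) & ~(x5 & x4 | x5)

~x5 | x4

~x5 | x5 & ~x5 | x4 | (~x5 & x4 | ~x5 | x4) & ~(x5 & x4 | x5)
= ~x5 | x5 & ~x5 | x4 | (~x5 | x4) & ~(x5 & x4 | x5)   — absorption
= ~x5 | x4 | (~x5 | x4) & ~(x5 & x4 | x5)   — complement / identity
= ~x5 | x4 | (~x5 | x4) & ~x5   — absorption
= ~x5 | x4   — absorption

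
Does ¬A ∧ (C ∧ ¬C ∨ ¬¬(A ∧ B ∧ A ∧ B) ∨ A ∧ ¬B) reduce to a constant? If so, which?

yes, False

¬A ∧ (C ∧ ¬C ∨ ¬¬(A ∧ B ∧ A ∧ B) ∨ A ∧ ¬B)
= ¬A ∧ (C ∧ ¬C ∨ A ∧ B ∧ A ∧ B ∨ A ∧ ¬B)   — double negation
= ¬A ∧ (A ∧ B ∧ A ∧ B ∨ A ∧ ¬B)   — complement / identity
= ¬A ∧ (A ∧ B ∨ A ∧ ¬B)   — idempotence
= ¬A ∧ A   — distribution
= False   — complement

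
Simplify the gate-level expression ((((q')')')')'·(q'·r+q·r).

((((q')')')')'·(q'·r+q·r)
= ((q')')'·(q'·r+q·r)   [double negation]
= ((q')')'·r   [distribution]
= q'·r   [double negation]

q'·r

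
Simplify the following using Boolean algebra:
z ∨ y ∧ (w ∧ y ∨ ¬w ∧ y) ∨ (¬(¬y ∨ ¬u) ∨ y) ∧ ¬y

z ∨ y

z ∨ y ∧ (w ∧ y ∨ ¬w ∧ y) ∨ (¬(¬y ∨ ¬u) ∨ y) ∧ ¬y
= z ∨ y ∧ y ∨ (¬(¬y ∨ ¬u) ∨ y) ∧ ¬y
= z ∨ y ∧ y ∨ (y ∧ u ∨ y) ∧ ¬y
= z ∨ y ∧ y ∨ y ∧ ¬y
= z ∨ y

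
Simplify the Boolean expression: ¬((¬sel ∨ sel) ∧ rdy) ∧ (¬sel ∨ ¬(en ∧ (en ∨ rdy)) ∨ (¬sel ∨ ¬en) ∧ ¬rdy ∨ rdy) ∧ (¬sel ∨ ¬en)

¬((¬sel ∨ sel) ∧ rdy) ∧ (¬sel ∨ ¬(en ∧ (en ∨ rdy)) ∨ (¬sel ∨ ¬en) ∧ ¬rdy ∨ rdy) ∧ (¬sel ∨ ¬en)
= ¬rdy ∧ (¬sel ∨ ¬(en ∧ (en ∨ rdy)) ∨ (¬sel ∨ ¬en) ∧ ¬rdy ∨ rdy) ∧ (¬sel ∨ ¬en)   — complement / identity
= ¬rdy ∧ (¬sel ∨ ¬en ∨ (¬sel ∨ ¬en) ∧ ¬rdy ∨ rdy) ∧ (¬sel ∨ ¬en)   — absorption
= ¬rdy ∧ (¬sel ∨ ¬en ∨ rdy) ∧ (¬sel ∨ ¬en)   — absorption
= ¬rdy ∧ (¬sel ∨ ¬en)   — absorption

¬rdy ∧ (¬sel ∨ ¬en)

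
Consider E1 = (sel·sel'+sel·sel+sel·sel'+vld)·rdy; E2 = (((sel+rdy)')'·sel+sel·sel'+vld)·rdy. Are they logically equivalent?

E1: (sel·sel'+sel·sel+sel·sel'+vld)·rdy
    = (sel+sel·sel'+vld)·rdy
    = (sel+vld)·rdy
E2: (((sel+rdy)')'·sel+sel·sel'+vld)·rdy
    = ((sel+rdy)·sel+sel·sel'+vld)·rdy
    = ((sel+rdy)·sel+vld)·rdy
    = (sel+vld)·rdy
Both reduce to (sel+vld)·rdy, so they are equivalent.

Yes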